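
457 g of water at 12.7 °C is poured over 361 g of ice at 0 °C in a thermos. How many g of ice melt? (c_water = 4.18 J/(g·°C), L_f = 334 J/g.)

m_melted ≈ 72.6 g

Cooling the water to 0 °C releases 457·4.18·12.7 = 24260 J.
Fully melting the ice requires m_ice L_f = 361·334 = 120574 J.
Since 24260 < 120574 J, not all the ice melts; equilibrium is at 0 °C.
m_melted·334 = 24260  ⇒  m_melted ≈ 72.64 g.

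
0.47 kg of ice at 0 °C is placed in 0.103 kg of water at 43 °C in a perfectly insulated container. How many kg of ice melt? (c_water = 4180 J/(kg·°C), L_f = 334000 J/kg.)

m_melted ≈ 0.0554 kg

Heat available from the water dropping to 0 °C: 0.103·4180·43 = 18513 J.
Melting all 0.47 kg of ice would need 0.47·334000 = 156980 J.
Since 18513 < 156980 J, not all the ice melts; equilibrium is at 0 °C.
Mass melted = 18513/334000 ≈ 0.05543 kg.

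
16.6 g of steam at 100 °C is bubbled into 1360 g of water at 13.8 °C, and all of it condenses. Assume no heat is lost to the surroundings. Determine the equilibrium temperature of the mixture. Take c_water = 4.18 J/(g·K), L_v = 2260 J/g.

T_f ≈ 21.4 °C

Heat gained plus heat lost sum to zero:
condense steam: −16.6×2260 = −37516; condensed water 100 °C→T: 69.39(T − 100); water warms: 1360×4.18×(T − 13.8) = 5684.8(T − 13.8)
5754.2 T = 37516 + 6938.8 + 78450 = 122905
T ≈ 21.36 °C — below 100 °C, confirming all the steam condensed.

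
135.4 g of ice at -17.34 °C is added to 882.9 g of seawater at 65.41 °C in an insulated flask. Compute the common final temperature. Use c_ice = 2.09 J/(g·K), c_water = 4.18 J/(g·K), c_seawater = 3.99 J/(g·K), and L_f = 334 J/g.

T_f ≈ 44.1 °C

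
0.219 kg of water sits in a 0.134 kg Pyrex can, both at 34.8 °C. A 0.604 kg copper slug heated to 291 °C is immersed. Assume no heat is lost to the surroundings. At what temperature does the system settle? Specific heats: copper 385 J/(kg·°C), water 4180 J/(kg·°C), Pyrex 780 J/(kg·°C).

T_f ≈ 82.4 °C

Heat gained plus heat lost sum to zero:
0.604·385·(T − 291) + 0.219·4180·(T − 34.8) + 0.134·780·(T − 34.8) = 0
232.54(T − 291) + 915.42(T − 34.8) + 104.52(T − 34.8) = 0
(232.54 + 915.42 + 104.52) T = 232.54·291 + 915.42·34.8 + 104.52·34.8
T = 103163 / 1252.5 = 82.4 °C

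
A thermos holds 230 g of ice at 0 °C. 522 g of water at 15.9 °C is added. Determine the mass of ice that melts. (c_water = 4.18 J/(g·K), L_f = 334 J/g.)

Cooling the water to 0 °C releases 522×4.18×15.9 = 34693 J.
Fully melting the ice requires m_ice L_f = 230×334 = 76820 J.
Since 34693 < 76820 J, not all the ice melts; equilibrium is at 0 °C.
m_melt = 34693 / L_f = 103.9 g.

m_melted ≈ 104 g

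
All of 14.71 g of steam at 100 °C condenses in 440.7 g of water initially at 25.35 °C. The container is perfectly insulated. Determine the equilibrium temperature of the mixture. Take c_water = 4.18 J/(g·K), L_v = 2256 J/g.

Setting the total heat transfer to zero:
condense steam: −14.71·2256 = −33186
  condensed water 100 °C→T: 61.49(T − 100)
  original water: 1842.1(T − 25.35)
1903.6 T = 33186 + 6148.8 + 46698 = 86032
T ≈ 45.19 °C, under the boiling point, so the assumption holds.

T_f ≈ 45.2 °C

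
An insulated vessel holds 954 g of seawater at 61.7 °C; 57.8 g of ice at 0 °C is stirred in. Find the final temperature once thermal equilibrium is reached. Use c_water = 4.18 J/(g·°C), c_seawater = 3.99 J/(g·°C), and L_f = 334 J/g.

T_f ≈ 53.2 °C

Sum of m c ΔT and latent-heat terms is zero:
fusion: m_ice L_f = 57.8·334 = 19305
  warm the meltwater: 241.6 T
  seawater cools: 954·3.99·(T − 61.7) = 3806.5(T − 61.7)
4048.1 T = 234859 − 19305 = 215553
T ≈ 53.25 °C (positive, so assuming full melt was valid).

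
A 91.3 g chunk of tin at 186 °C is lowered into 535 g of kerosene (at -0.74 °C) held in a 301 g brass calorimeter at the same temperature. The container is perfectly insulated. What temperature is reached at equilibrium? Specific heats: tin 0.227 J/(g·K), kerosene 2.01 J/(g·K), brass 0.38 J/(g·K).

T_f ≈ 2.5 °C

Net heat exchanged in the isolated system is zero:
91.3*0.227*(T − 186) + 535*2.01*(T − (-0.74)) + 301*0.38*(T − (-0.74)) = 0
(20.73 + 1075.3 + 114.38) T = 20.73*186 + 1075.3*(-0.74) + 114.38*(-0.74)
T ≈ 2.46 °C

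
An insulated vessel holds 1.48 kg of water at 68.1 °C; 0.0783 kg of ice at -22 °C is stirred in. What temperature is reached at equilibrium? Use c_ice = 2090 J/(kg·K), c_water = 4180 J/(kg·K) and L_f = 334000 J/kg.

Heat gained plus heat lost sum to zero:
ice -22→0 °C: 0.0783×2090×22 = 3600.2
  melt ice: 0.0783×334000 = 26152
  warm the meltwater: 327.29 T
  water: 6186.4(T − 68.1)
6513.7 T = 421294 − 29752 = 391541
T ≈ 60.11 °C (positive, so assuming full melt was valid).

T_f ≈ 60.1 °C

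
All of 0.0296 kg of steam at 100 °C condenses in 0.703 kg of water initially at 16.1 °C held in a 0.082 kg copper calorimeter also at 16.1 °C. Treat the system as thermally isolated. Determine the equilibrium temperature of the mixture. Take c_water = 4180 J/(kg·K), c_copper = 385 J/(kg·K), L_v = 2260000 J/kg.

Conservation of energy gives ΣQ = 0:
condense steam: −0.0296·2260000 = −66896; condensed water 100 °C→T: 123.73(T − 100); water warms: 0.703·4180·(T − 16.1) = 2938.5(T − 16.1); cup: 31.57(T − 16.1)
3093.8 T = 66896 + 12373 + 47819 = 127088
T ≈ 41.08 °C, under the boiling point, so the assumption holds.

T_f ≈ 41.1 °C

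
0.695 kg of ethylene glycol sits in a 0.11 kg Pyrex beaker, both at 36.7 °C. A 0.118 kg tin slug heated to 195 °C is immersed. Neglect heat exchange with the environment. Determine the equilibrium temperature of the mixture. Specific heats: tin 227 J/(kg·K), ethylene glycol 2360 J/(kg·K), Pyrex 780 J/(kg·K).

T_f ≈ 39.1 °C

Heat gained plus heat lost sum to zero:
0.118×227×(T − 195) + 0.695×2360×(T − 36.7) + 0.11×780×(T − 36.7) = 0
(26.79 + 1640.2 + 85.8) T = 26.79×195 + 1640.2×36.7 + 85.8×36.7
T = 68567/1752.8 ≈ 39.12 °C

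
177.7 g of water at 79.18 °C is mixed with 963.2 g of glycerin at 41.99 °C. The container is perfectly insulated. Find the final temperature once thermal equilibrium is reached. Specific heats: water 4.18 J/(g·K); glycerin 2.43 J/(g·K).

T_f ≈ 50.9 °C

Taking heat into each body as positive, Σ m c ΔT = 0:
177.7·4.18·(T − 79.18) + 963.2·2.43·(T − 41.99) = 0
(742.79 + 2340.6) T = 742.79·79.18 + 2340.6·41.99
T = 157095/3083.4 ≈ 50.95 °C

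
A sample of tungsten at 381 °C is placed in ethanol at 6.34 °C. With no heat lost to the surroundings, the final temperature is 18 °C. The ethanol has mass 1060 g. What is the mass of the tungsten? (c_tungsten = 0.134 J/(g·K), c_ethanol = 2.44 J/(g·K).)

Net heat exchanged in the isolated system is zero:
m·0.134·(18 − 381) + 1060·2.44·(18 − 6.34) = 0
-48.64 m = -30157
m = -30157/-48.64 ≈ 620 g

m ≈ 620 g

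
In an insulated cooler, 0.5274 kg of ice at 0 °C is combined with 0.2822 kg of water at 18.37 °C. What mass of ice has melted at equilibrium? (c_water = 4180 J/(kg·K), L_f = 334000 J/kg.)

m_melted ≈ 0.0649 kg

Cooling the water to 0 °C releases 0.2822×4180×18.37 = 21669 J.
Melting all 0.5274 kg of ice would need 0.5274×334000 = 176152 J.
21669 J < 176152 J, so only part of the ice melts and the system sits at 0 °C.
m_melt = 21669 / L_f = 0.06488 kg.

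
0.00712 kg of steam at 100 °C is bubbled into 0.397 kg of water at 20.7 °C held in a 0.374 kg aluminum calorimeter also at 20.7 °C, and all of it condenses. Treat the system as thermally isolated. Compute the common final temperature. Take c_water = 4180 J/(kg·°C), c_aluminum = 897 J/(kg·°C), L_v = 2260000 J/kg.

Taking heat into each body as positive, Σ m c ΔT = 0:
steam→water at 100 °C releases m L_v = 0.00712·2260000 = 16091; condensate cools 100→T: 0.00712·4180·(T − 100) = 29.76(T − 100); original water: 1659.5(T − 20.7); aluminum cup: 0.374·897·(T − 20.7) = 335.48(T − 20.7)
2024.7 T = 16091 + 2976.2 + 41295 = 60363
T ≈ 29.81 °C — below 100 °C, confirming all the steam condensed.

T_f ≈ 29.8 °C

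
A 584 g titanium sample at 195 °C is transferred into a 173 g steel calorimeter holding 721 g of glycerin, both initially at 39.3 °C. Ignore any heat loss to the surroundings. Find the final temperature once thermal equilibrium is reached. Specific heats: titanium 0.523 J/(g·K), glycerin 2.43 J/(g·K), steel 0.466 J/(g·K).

Taking heat into each body as positive, Σ m c ΔT = 0:
584*0.523*(T − 195) + 721*2.43*(T − 39.3) + 173*0.466*(T − 39.3) = 0
(305.43 + 1752 + 80.62) T = 305.43*195 + 1752*39.3 + 80.62*39.3
T = 131582/2138.1 ≈ 61.54 °C

T_f ≈ 61.5 °C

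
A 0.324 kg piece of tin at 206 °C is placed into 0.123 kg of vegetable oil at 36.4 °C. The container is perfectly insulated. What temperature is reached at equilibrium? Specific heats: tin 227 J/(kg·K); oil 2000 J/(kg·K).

T_f ≈ 75.4 °C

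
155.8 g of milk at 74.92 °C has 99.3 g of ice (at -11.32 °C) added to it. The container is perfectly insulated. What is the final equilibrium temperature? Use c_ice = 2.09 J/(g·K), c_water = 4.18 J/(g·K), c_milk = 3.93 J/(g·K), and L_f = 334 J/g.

T_f ≈ 10.1 °C

Heat gained plus heat lost sum to zero:
ice -11.32→0 °C: 99.3·2.09·11.32 = 2349.3; latent heat to melt: 99.3·334 = 33166; meltwater 0→T: 99.3·4.18·T = 415.07 T; milk: 612.29(T − 74.92)
1027.4 T = 45873 − 35516 = 10358
T ≈ 10.08 °C. Since T > 0 °C, the all-ice-melts assumption holds.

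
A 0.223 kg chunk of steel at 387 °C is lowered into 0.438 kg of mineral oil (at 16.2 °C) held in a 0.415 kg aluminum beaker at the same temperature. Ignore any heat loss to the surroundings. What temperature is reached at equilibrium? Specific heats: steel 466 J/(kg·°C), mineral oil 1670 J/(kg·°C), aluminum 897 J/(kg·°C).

T_f ≈ 48.1 °C

Energy conservation, ΣQ = 0:
0.223*466*(T − 387) + 0.438*1670*(T − 16.2) + 0.415*897*(T − 16.2) = 0
103.92(T − 387) + 731.46(T − 16.2) + 372.25(T − 16.2) = 0
1207.6 T = 58096
T ≈ 48.11 °C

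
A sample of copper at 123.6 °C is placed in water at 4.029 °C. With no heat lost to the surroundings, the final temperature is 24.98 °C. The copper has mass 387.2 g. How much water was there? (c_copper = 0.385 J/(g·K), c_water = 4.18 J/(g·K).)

m ≈ 168 g

|Q_copper| = |Q_water|:
387.2·0.385·(123.6 − 24.98) = m·4.18·(24.98 − 4.029)
87.58 m = 14701  ⇒  m ≈ 167.9 g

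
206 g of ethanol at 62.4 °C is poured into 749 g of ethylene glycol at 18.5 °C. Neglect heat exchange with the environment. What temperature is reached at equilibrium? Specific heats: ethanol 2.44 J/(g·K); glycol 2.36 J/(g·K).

With ΣQ=0 the equilibrium temperature is the m·c-weighted mean:
T_f = (502.64×62.4 + 1767.6×18.5) / (502.64 + 1767.6)
    = 64066 / 2270.3 ≈ 28.22 °C

T_f ≈ 28.2 °C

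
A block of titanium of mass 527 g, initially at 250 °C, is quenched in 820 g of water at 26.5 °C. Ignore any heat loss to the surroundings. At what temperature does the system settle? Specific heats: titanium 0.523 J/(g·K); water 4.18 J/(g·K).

T_f = Σ m_i c_i T_i / Σ m_i c_i:
T_f = (275.62·250 + 3427.6·26.5) / (275.62 + 3427.6)
    = 159737 / 3703.2 ≈ 43.13 °C

T_f ≈ 43.1 °C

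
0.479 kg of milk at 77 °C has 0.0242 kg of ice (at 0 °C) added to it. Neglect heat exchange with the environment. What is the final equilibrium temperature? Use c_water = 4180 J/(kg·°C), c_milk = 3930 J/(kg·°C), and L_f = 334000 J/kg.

T_f ≈ 69.0 °C

Setting the total heat transfer to zero:
melt ice: 0.0242×334000 = 8082.8; meltwater 0→T: 0.0242×4180×T = 101.16 T; milk cools: 0.479×3930×(T − 77) = 1882.5(T − 77)
1983.6 T = 144950 − 8082.8 = 136867
T ≈ 69.00 °C — above 0 °C, consistent with complete melting.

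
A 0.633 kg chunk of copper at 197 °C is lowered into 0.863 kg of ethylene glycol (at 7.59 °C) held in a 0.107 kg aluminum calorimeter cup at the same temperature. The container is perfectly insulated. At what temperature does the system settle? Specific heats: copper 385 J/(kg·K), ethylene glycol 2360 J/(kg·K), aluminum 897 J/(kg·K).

T_f ≈ 27.0 °C

T_f = Σ m_i c_i T_i / Σ m_i c_i:
T_f = (243.71*197 + 2036.7*7.59 + 95.98*7.59) / (243.71 + 2036.7 + 95.98)
    = 64197 / 2376.4 ≈ 27.01 °C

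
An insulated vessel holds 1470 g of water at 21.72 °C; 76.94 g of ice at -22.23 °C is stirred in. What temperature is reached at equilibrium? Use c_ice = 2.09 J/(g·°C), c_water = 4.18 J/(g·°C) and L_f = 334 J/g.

T_f ≈ 16.1 °C

Sum of m c ΔT and latent-heat terms is zero:
warm ice to 0 °C: 76.94·2.09·(0 − (-22.23)) = 3574.7
  latent heat to melt: 76.94·334 = 25698
  warm the meltwater: 321.61 T
  water cools: 1470·4.18·(T − 21.72) = 6144.6(T − 21.72)
6466.2 T = 133461 − 29273 = 104188
T ≈ 16.11 °C. Since T > 0 °C, the all-ice-melts assumption holds.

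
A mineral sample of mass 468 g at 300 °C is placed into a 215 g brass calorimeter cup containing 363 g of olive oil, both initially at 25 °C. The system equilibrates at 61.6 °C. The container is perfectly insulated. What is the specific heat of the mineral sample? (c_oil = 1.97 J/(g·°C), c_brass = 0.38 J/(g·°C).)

c ≈ 0.261 J/(g·°C)

Net heat exchanged in the isolated system is zero:
468×c×(61.6 − 300) + 363×1.97×(61.6 − 25) + 215×0.38×(61.6 − 25) = 0
-111571 c = -29163
c = -29163/-111571 ≈ 0.2614 J/(g·°C)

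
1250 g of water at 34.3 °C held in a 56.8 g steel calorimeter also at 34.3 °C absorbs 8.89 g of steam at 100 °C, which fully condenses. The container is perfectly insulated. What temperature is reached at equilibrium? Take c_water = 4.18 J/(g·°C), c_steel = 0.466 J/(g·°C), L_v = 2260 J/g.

T_f ≈ 38.6 °C

Energy conservation, ΣQ = 0:
condense steam: −8.89×2260 = −20091; condensate cools 100→T: 8.89×4.18×(T − 100) = 37.16(T − 100); water warms: 1250×4.18×(T − 34.3) = 5225(T − 34.3); steel cup: 56.8×0.466×(T − 34.3) = 26.47(T − 34.3)
5288.6 T = 20091 + 3716 + 180125 = 203933
T ≈ 38.56 °C — below 100 °C, confirming all the steam condensed.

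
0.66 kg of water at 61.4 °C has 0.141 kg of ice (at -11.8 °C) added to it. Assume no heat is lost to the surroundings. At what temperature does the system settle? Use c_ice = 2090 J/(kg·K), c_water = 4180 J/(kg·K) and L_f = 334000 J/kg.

T_f ≈ 35.5 °C

Net heat exchanged in the isolated system is zero:
warm ice to 0 °C: 0.141·2090·(0 − (-11.8)) = 3477.3; fusion: m_ice L_f = 0.141·334000 = 47094; warm the meltwater: 589.38 T; water cools: 0.66·4180·(T − 61.4) = 2758.8(T − 61.4)
3348.2 T = 169390 − 50571 = 118819
T ≈ 35.49 °C. Since T > 0 °C, the all-ice-melts assumption holds.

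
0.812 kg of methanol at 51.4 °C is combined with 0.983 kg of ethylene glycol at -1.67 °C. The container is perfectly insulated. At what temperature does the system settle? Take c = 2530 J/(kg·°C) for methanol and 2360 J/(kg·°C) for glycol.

Set heat shed by the hot body equal to heat absorbed by the cold body:
0.812·2530·(51.4 − T) = 0.983·2360·(T − (-1.67))
2054.4(51.4 − T) = 2319.9(T − (-1.67))
4374.2 T = 101720  ⇒  T ≈ 23.25 °C

T_f ≈ 23.3 °C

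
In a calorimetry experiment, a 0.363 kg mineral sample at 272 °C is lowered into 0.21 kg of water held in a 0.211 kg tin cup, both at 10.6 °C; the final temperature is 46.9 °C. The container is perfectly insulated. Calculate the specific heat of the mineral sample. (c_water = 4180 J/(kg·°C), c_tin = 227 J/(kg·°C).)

c ≈ 411 J/(kg·°C)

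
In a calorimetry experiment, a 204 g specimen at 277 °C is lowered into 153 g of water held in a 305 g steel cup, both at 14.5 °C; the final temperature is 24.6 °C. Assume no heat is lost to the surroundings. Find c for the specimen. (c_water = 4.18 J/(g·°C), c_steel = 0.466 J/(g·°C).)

Energy conservation, ΣQ = 0:
204·c·(24.6 − 277) + 153·4.18·(24.6 − 14.5) + 305·0.466·(24.6 − 14.5) = 0
-51490 c = -7894.9
c = -7894.9/-51490 ≈ 0.1533 J/(g·°C)

c ≈ 0.153 J/(g·°C)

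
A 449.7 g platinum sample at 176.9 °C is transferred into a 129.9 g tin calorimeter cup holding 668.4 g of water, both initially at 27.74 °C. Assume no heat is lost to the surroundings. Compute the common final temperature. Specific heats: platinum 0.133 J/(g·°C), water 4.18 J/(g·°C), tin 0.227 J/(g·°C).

T_f ≈ 30.8 °C

Setting the total heat transfer to zero:
449.7·0.133·(T − 176.9) + 668.4·4.18·(T − 27.74) + 129.9·0.227·(T − 27.74) = 0
(59.81 + 2793.9 + 29.49) T = 59.81·176.9 + 2793.9·27.74 + 29.49·27.74
T ≈ 30.83 °C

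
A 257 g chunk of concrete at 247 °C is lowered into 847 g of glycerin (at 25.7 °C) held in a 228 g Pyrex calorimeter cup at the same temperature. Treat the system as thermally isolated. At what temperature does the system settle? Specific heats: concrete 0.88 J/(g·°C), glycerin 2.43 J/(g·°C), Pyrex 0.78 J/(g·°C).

Let T be the final temperature. ΣQ_i = 0:
257×0.88×(T − 247) + 847×2.43×(T − 25.7) + 228×0.78×(T − 25.7) = 0
226.16(T − 247) + 2058.2(T − 25.7) + 177.84(T − 25.7) = 0
(226.16 + 2058.2 + 177.84) T = 226.16×247 + 2058.2×25.7 + 177.84×25.7
T ≈ 46.03 °C

T_f ≈ 46.0 °C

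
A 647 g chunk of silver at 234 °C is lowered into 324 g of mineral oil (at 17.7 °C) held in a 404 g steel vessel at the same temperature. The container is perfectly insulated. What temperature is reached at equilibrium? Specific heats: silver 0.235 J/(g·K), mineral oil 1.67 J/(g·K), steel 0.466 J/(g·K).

T_f ≈ 55.0 °C

T_f is the heat-capacity-weighted average of the initial temperatures:
T_f = (152.04·234 + 541.08·17.7 + 188.26·17.7) / (152.04 + 541.08 + 188.26)
    = 48488 / 881.39 ≈ 55.01 °C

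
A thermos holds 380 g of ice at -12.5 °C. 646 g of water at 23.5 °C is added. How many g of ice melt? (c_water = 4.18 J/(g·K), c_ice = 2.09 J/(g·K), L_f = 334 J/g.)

m_melted ≈ 160 g

Water can give up m c ΔT = 646×4.18×23.5 = 63457 J before reaching 0 °C.
Warming the ice to 0 °C takes 380×2.09×12.5 = 9927.5 J, leaving 53529 J for melting.
Melting all 380 g of ice would need 380×334 = 126920 J.
53529 J < 126920 J, so only part of the ice melts and the system sits at 0 °C.
m_melted×334 = 53529  ⇒  m_melted ≈ 160.3 g.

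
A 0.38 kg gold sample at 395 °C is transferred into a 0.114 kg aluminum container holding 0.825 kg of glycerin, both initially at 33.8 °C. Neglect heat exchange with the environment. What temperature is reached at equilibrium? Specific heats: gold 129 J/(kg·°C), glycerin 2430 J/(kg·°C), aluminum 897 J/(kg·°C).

With ΣQ=0 the equilibrium temperature is the m·c-weighted mean:
T_f = (49.02*395 + 2004.8*33.8 + 102.26*33.8) / (49.02 + 2004.8 + 102.26)
    = 90580 / 2156 ≈ 42.01 °C

T_f ≈ 42.0 °C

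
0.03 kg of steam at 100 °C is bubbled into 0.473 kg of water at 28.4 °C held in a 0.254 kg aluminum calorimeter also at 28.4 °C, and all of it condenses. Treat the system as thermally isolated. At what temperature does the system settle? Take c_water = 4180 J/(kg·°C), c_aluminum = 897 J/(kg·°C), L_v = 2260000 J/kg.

T_f ≈ 61.3 °C

Conservation of energy gives ΣQ = 0:
steam→water at 100 °C releases m L_v = 0.03·2260000 = 67800
  condensed water 100 °C→T: 125.4(T − 100)
  original water: 1977.1(T − 28.4)
  cup: 227.84(T − 28.4)
2330.4 T = 67800 + 12540 + 62621 = 142961
T ≈ 61.35 °C — below 100 °C, confirming all the steam condensed.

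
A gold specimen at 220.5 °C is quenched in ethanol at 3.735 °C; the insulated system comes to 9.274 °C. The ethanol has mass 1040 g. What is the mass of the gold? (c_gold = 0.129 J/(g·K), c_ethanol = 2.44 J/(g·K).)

m ≈ 516 g

Setting the total heat transfer to zero:
m×0.129×(9.274 − 220.5) + 1040×2.44×(9.274 − 3.735) = 0
-27.25 m = -14056
m = -14056/-27.25 ≈ 515.8 g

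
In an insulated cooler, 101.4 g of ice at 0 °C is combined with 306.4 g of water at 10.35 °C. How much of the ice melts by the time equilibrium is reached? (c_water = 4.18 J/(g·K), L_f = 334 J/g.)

Water can give up m c ΔT = 306.4·4.18·10.35 = 13256 J before reaching 0 °C.
Melting all 101.4 g of ice would need 101.4·334 = 33868 J.
Since 13256 < 33868 J, not all the ice melts; equilibrium is at 0 °C.
m_melt = 13256 / L_f = 39.69 g.

m_melted ≈ 39.7 g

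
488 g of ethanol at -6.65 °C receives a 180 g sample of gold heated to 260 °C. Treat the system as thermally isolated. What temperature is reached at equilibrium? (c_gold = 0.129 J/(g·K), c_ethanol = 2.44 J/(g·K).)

T_f ≈ -1.5 °C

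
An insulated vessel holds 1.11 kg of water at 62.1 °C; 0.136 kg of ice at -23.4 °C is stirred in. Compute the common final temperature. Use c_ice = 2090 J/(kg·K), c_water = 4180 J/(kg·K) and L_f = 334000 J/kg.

Sum of m c ΔT and latent-heat terms is zero:
warm ice to 0 °C: 0.136·2090·(0 − (-23.4)) = 6651.2; latent heat to melt: 0.136·334000 = 45424; warm the meltwater: 568.48 T; water: 4639.8(T − 62.1)
5208.3 T = 288132 − 52075 = 236056
T ≈ 45.32 °C (positive, so assuming full melt was valid).

T_f ≈ 45.3 °C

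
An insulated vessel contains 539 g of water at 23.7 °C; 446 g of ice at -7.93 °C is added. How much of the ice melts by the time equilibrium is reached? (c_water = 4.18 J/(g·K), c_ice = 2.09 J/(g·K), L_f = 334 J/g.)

Cooling the water to 0 °C releases 539×4.18×23.7 = 53397 J.
Of that, 446×2.09×7.93 = 7391.9 J goes to bring the ice to 0 °C, leaving 46005 J.
Fully melting the ice requires m_ice L_f = 446×334 = 148964 J.
That's not enough to melt it all — equilibrium is at 0 °C with ice remaining.
m_melted×334 = 46005  ⇒  m_melted ≈ 137.7 g.

m_melted ≈ 138 g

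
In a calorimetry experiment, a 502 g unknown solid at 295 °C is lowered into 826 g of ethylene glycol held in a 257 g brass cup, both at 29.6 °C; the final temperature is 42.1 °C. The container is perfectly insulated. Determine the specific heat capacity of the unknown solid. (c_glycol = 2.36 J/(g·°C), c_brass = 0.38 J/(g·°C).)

c ≈ 0.202 J/(g·°C)

Let T be the final temperature. ΣQ_i = 0:
502×c×(42.1 − 295) + 826×2.36×(42.1 − 29.6) + 257×0.38×(42.1 − 29.6) = 0
-126956 c = -25588
c = -25588/-126956 ≈ 0.2015 J/(g·°C)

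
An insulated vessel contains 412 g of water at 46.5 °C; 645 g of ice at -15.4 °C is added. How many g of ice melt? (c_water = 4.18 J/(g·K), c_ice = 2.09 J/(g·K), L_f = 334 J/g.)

m_melted ≈ 178 g

Heat available from the water dropping to 0 °C: 412·4.18·46.5 = 80080 J.
Warming the ice to 0 °C takes 645·2.09·15.4 = 20760 J, leaving 59320 J for melting.
Fully melting the ice requires m_ice L_f = 645·334 = 215430 J.
59320 J < 215430 J, so only part of the ice melts and the system sits at 0 °C.
m_melted·334 = 59320  ⇒  m_melted ≈ 177.6 g.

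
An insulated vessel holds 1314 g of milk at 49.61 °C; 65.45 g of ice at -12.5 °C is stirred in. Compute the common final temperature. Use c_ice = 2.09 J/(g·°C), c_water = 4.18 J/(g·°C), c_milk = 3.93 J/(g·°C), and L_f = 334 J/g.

Heat gained plus heat lost sum to zero:
ice -12.5→0 °C: 65.45×2.09×12.5 = 1709.9; latent heat to melt: 65.45×334 = 21860; meltwater 0→T: 65.45×4.18×T = 273.58 T; milk cools: 1314×3.93×(T − 49.61) = 5164(T − 49.61)
5437.6 T = 256187 − 23570 = 232617
T ≈ 42.78 °C (positive, so assuming full melt was valid).

T_f ≈ 42.8 °C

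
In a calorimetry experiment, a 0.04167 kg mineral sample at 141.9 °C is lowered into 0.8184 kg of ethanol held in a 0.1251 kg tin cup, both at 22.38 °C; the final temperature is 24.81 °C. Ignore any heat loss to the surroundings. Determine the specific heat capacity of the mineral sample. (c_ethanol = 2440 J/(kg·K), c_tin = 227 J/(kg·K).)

c ≈ 1010 J/(kg·K)

Taking heat into each body as positive, Σ m c ΔT = 0:
0.04167×c×(24.81 − 141.9) + 0.8184×2440×(24.81 − 22.38) + 0.1251×227×(24.81 − 22.38) = 0
-4.879 c = -4921.5
c = -4921.5/-4.879 ≈ 1009 J/(kg·K)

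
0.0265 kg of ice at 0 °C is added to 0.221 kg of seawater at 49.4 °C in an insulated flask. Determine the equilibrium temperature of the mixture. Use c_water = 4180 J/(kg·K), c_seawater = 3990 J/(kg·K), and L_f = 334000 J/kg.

T_f ≈ 35.0 °C

Net heat exchanged in the isolated system is zero:
latent heat to melt: 0.0265·334000 = 8851; warm the meltwater: 110.77 T; seawater: 881.79(T − 49.4)
992.56 T = 43560 − 8851 = 34709
T ≈ 34.97 °C — above 0 °C, consistent with complete melting.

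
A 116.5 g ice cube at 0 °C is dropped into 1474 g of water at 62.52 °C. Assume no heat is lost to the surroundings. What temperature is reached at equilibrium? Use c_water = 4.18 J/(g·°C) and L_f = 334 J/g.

Energy conservation, ΣQ = 0:
fusion: m_ice L_f = 116.5·334 = 38911; warm the meltwater: 486.97 T; water cools: 1474·4.18·(T − 62.52) = 6161.3(T − 62.52)
6648.3 T = 385206 − 38911 = 346295
T ≈ 52.09 °C. Since T > 0 °C, the all-ice-melts assumption holds.

T_f ≈ 52.1 °C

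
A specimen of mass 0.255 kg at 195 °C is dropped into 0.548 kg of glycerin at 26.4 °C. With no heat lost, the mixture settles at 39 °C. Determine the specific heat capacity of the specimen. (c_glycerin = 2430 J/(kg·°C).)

Heat lost by the specimen = heat gained by the glycerin:
0.255×c×(195 − 39) = 0.548×2430×(39 − 26.4)
39.78 c = 16779  ⇒  c ≈ 421.8 J/(kg·°C)

c ≈ 422 J/(kg·°C)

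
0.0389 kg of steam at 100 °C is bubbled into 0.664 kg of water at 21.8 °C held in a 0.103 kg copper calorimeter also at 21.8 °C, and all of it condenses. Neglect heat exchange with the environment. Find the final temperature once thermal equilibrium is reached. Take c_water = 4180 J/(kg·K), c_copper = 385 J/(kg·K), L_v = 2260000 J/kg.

Conservation of energy gives ΣQ = 0:
latent heat released on condensation: 0.0389×2260000 = 87914; condensed water 100 °C→T: 162.6(T − 100); water warms: 0.664×4180×(T − 21.8) = 2775.5(T − 21.8); cup: 39.66(T − 21.8)
2977.8 T = 87914 + 16260 + 61371 = 165545
T ≈ 55.59 °C, under the boiling point, so the assumption holds.

T_f ≈ 55.6 °C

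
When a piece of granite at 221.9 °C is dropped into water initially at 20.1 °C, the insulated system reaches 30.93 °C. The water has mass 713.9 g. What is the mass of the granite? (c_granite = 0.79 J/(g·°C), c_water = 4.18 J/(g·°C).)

Net heat exchanged in the isolated system is zero:
m·0.79·(30.93 − 221.9) + 713.9·4.18·(30.93 − 20.1) = 0
-150.87 m = -32318
m = -32318/-150.87 ≈ 214.2 g

m ≈ 214 g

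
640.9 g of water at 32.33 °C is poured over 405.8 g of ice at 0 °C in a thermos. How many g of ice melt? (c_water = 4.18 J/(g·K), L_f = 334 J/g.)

Heat available from the water dropping to 0 °C: 640.9·4.18·32.33 = 86611 J.
Melting all 405.8 g of ice would need 405.8·334 = 135537 J.
Since 86611 < 135537 J, not all the ice melts; equilibrium is at 0 °C.
m_melt = 86611 / L_f = 259.3 g.

m_melted ≈ 259 g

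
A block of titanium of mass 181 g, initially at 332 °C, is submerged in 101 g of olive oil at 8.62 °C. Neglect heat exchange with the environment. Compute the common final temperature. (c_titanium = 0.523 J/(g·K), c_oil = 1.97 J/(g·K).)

T_f ≈ 112.9 °C

Net heat exchanged in the isolated system is zero:
181*0.523*(T − 332) + 101*1.97*(T − 8.62) = 0
94.66(T − 332) + 198.97(T − 8.62) = 0
293.63 T = 33143
T ≈ 112.87 °C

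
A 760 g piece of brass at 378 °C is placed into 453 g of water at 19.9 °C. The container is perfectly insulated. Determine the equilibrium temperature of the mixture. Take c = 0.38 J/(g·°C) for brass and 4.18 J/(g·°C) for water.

Setting the total heat transfer to zero:
760·0.38·(T − 378) + 453·4.18·(T − 19.9) = 0
288.8(T − 378) + 1893.5(T − 19.9) = 0
(288.8 + 1893.5) T = 288.8·378 + 1893.5·19.9
T = 146848/2182.3 ≈ 67.29 °C

T_f ≈ 67.3 °C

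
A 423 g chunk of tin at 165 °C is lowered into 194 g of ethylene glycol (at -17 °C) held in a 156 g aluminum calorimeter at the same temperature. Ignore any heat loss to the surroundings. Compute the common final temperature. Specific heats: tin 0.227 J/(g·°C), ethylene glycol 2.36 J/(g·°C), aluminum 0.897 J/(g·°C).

T_f is the heat-capacity-weighted average of the initial temperatures:
T_f = (96.02*165 + 457.84*(-17) + 139.93*(-17)) / (96.02 + 457.84 + 139.93)
    = 5681.3 / 693.79 ≈ 8.19 °C

T_f ≈ 8.2 °C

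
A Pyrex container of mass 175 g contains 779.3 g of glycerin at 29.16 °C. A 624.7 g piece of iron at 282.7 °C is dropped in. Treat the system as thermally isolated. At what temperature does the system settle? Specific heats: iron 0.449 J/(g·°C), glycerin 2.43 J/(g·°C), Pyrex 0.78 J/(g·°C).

T_f ≈ 59.9 °C

Let T be the final temperature. ΣQ_i = 0:
624.7*0.449*(T − 282.7) + 779.3*2.43*(T − 29.16) + 175*0.78*(T − 29.16) = 0
280.49(T − 282.7) + 1893.7(T − 29.16) + 136.5(T − 29.16) = 0
2310.7 T = 138495
T ≈ 59.94 °C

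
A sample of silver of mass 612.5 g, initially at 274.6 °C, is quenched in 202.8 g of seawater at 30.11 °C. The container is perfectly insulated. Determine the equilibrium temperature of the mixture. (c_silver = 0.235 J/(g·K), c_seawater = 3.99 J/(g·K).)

Set heat shed by the hot body equal to heat absorbed by the cold body:
612.5·0.235·(274.6 − T) = 202.8·3.99·(T − 30.11)
143.94(274.6 − T) = 809.17(T − 30.11)
953.11 T = 63889  ⇒  T ≈ 67.03 °C

T_f ≈ 67.0 °C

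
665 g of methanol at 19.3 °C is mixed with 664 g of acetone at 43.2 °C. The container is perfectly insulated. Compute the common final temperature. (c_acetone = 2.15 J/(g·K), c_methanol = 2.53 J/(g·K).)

T_f ≈ 30.3 °C

Setting the total heat transfer to zero:
664*2.15*(T − 43.2) + 665*2.53*(T − 19.3) = 0
1427.6(T − 43.2) + 1682.4(T − 19.3) = 0
3110 T = 94144
T ≈ 30.27 °C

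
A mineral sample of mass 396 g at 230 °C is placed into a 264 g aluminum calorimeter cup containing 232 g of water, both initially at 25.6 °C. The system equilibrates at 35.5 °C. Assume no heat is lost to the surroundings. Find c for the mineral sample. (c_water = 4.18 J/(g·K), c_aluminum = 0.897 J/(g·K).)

Let T be the final temperature. ΣQ_i = 0:
396·c·(35.5 − 230) + 232·4.18·(35.5 − 25.6) + 264·0.897·(35.5 − 25.6) = 0
-77022 c = -11945
c = -11945/-77022 ≈ 0.1551 J/(g·K)

c ≈ 0.155 J/(g·K)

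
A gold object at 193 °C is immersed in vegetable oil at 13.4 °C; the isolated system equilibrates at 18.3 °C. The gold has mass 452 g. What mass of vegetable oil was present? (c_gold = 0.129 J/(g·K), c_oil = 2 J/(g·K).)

m ≈ 1040 g

Heat lost by the gold = heat gained by the oil:
452·0.129·(193 − 18.3) = m·2·(18.3 − 13.4)
9.8 m = 10186  ⇒  m ≈ 1039 g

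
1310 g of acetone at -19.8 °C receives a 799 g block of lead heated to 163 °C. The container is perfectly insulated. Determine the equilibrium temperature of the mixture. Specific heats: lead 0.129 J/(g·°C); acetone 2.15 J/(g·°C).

T_f ≈ -13.3 °C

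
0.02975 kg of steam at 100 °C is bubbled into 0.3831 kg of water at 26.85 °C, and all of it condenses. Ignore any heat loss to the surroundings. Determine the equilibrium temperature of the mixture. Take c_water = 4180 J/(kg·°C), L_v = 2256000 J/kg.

T_f ≈ 71.0 °C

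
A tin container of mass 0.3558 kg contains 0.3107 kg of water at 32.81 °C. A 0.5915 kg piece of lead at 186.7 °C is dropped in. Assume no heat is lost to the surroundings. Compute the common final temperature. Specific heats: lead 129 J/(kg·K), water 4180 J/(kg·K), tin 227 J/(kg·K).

T_f ≈ 40.9 °C

Conservation of energy gives ΣQ = 0:
0.5915*129*(T − 186.7) + 0.3107*4180*(T − 32.81) + 0.3558*227*(T − 32.81) = 0
76.3(T − 186.7) + 1298.7(T − 32.81) + 80.77(T − 32.81) = 0
(76.3 + 1298.7 + 80.77) T = 76.3*186.7 + 1298.7*32.81 + 80.77*32.81
T = 59507/1455.8 ≈ 40.88 °C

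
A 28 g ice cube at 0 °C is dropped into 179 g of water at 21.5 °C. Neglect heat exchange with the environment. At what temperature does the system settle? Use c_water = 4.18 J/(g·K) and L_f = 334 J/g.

Sum of m c ΔT and latent-heat terms is zero:
fusion: m_ice L_f = 28·334 = 9352; meltwater 0→T: 28·4.18·T = 117.04 T; water cools: 179·4.18·(T − 21.5) = 748.22(T − 21.5)
865.26 T = 16087 − 9352 = 6734.7
T ≈ 7.78 °C. Since T > 0 °C, the all-ice-melts assumption holds.

T_f ≈ 7.8 °C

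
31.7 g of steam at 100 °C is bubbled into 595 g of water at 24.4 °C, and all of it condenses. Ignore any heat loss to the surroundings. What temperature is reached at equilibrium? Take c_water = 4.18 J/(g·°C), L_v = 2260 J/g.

T_f ≈ 55.6 °C

Energy conservation, ΣQ = 0:
steam→water at 100 °C releases m L_v = 31.7×2260 = 71642
  condensate cools 100→T: 31.7×4.18×(T − 100) = 132.51(T − 100)
  water warms: 595×4.18×(T − 24.4) = 2487.1(T − 24.4)
2619.6 T = 71642 + 13251 + 60685 = 145578
T ≈ 55.57 °C, under the boiling point, so the assumption holds.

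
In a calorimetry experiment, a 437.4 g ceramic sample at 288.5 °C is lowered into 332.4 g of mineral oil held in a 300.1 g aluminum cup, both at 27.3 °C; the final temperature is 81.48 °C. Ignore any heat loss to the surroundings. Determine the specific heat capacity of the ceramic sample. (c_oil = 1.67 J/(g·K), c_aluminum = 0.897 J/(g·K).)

c ≈ 0.493 J/(g·K)

Conservation of energy gives ΣQ = 0:
437.4·c·(81.48 − 288.5) + 332.4·1.67·(81.48 − 27.3) + 300.1·0.897·(81.48 − 27.3) = 0
-90551 c = -44660
c = -44660/-90551 ≈ 0.4932 J/(g·K)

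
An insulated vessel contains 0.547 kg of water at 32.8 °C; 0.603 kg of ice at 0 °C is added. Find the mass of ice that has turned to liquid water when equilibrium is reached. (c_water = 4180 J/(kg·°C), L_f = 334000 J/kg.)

Water can give up m c ΔT = 0.547×4180×32.8 = 74996 J before reaching 0 °C.
To melt every bit of ice: 0.603×334000 = 201402 J.
That's not enough to melt it all — equilibrium is at 0 °C with ice remaining.
Mass melted = 74996/334000 ≈ 0.2245 kg.

m_melted ≈ 0.225 kg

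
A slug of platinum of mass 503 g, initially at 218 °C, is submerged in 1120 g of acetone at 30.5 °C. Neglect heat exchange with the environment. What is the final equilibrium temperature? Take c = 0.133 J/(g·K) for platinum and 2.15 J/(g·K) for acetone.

T_f ≈ 35.6 °C

Let T be the final temperature. ΣQ_i = 0:
503×0.133×(T − 218) + 1120×2.15×(T − 30.5) = 0
66.9(T − 218) + 2408(T − 30.5) = 0
(66.9 + 2408) T = 66.9×218 + 2408×30.5
T = 88028/2474.9 ≈ 35.57 °C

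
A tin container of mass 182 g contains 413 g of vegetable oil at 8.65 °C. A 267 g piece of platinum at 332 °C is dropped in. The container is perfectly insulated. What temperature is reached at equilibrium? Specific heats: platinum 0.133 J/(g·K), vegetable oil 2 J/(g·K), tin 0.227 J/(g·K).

T_f ≈ 21.4 °C

T_f = Σ m_i c_i T_i / Σ m_i c_i:
T_f = (35.51*332 + 826*8.65 + 41.31*8.65) / (35.51 + 826 + 41.31)
    = 19292 / 902.83 ≈ 21.37 °C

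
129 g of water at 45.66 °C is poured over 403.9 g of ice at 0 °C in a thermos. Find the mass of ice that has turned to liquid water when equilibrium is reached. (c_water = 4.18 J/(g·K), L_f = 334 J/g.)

Heat available from the water dropping to 0 °C: 129×4.18×45.66 = 24621 J.
Fully melting the ice requires m_ice L_f = 403.9×334 = 134903 J.
That's not enough to melt it all — equilibrium is at 0 °C with ice remaining.
Mass melted = 24621/334 ≈ 73.71 g.

m_melted ≈ 73.7 g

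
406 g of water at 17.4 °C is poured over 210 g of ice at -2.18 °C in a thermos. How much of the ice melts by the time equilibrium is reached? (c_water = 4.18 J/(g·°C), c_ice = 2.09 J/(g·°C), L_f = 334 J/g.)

m_melted ≈ 85.5 g

Water can give up m c ΔT = 406×4.18×17.4 = 29529 J before reaching 0 °C.
Warming the ice to 0 °C takes 210×2.09×2.18 = 956.8 J, leaving 28572 J for melting.
Melting all 210 g of ice would need 210×334 = 70140 J.
That's not enough to melt it all — equilibrium is at 0 °C with ice remaining.
Mass melted = 28572/334 ≈ 85.55 g.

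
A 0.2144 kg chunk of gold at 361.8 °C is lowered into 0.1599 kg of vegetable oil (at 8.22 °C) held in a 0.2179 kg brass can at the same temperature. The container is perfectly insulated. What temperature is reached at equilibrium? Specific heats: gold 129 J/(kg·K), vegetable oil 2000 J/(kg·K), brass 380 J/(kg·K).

T_f ≈ 30.9 °C

Heat gained plus heat lost sum to zero:
0.2144·129·(T − 361.8) + 0.1599·2000·(T − 8.22) + 0.2179·380·(T − 8.22) = 0
27.66(T − 361.8) + 319.8(T − 8.22) + 82.8(T − 8.22) = 0
430.26 T = 13316
T = 13316 / 430.26 = 30.9 °C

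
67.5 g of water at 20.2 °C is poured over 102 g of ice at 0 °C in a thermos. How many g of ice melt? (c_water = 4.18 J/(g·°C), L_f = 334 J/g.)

m_melted ≈ 17.1 g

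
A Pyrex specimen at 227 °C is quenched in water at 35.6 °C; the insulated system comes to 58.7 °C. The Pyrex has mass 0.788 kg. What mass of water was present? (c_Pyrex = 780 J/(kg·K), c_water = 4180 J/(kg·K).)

Let T be the final temperature. ΣQ_i = 0:
0.788×780×(58.7 − 227) + m×4180×(58.7 − 35.6) = 0
96558 m = 103444
m = 103444/96558 ≈ 1.071 kg

m ≈ 1.07 kg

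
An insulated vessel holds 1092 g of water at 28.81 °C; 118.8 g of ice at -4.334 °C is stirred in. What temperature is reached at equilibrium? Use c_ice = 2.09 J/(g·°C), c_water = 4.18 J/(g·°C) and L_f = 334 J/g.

Net heat exchanged in the isolated system is zero:
ice -4.334→0 °C: 118.8×2.09×4.334 = 1076.1
  fusion: m_ice L_f = 118.8×334 = 39679
  meltwater 0→T: 118.8×4.18×T = 496.58 T
  water cools: 1092×4.18×(T − 28.81) = 4564.6(T − 28.81)
5061.1 T = 131505 − 40755 = 90750
T ≈ 17.93 °C — above 0 °C, consistent with complete melting.

T_f ≈ 17.9 °C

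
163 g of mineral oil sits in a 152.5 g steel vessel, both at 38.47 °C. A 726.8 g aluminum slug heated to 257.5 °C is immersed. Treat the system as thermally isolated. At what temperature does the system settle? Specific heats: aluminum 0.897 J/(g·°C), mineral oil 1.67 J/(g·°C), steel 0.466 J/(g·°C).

T_f ≈ 182.0 °C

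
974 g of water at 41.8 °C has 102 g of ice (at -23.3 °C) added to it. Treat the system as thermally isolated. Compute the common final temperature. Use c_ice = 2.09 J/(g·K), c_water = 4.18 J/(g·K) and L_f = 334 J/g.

T_f ≈ 29.2 °C

Sum of m c ΔT and latent-heat terms is zero:
warm ice to 0 °C: 102×2.09×(0 − (-23.3)) = 4967.1
  fusion: m_ice L_f = 102×334 = 34068
  meltwater 0→T: 102×4.18×T = 426.36 T
  water: 4071.3(T − 41.8)
4497.7 T = 170181 − 39035 = 131146
T ≈ 29.16 °C (positive, so assuming full melt was valid).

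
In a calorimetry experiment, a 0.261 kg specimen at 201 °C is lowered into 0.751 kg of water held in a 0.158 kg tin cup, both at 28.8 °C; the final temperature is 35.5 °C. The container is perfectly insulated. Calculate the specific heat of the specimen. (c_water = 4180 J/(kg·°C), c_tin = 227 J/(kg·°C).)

Setting the total heat transfer to zero:
0.261·c·(35.5 − 201) + 0.751·4180·(35.5 − 28.8) + 0.158·227·(35.5 − 28.8) = 0
-43.2 c = -21273
c = -21273/-43.2 ≈ 492.5 J/(kg·°C)

c ≈ 492 J/(kg·°C)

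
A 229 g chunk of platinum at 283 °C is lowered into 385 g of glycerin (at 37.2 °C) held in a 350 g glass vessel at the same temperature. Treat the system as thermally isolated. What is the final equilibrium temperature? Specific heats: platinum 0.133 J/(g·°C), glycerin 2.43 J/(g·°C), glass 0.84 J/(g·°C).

T_f ≈ 43.1 °C

Let T be the final temperature. ΣQ_i = 0:
229×0.133×(T − 283) + 385×2.43×(T − 37.2) + 350×0.84×(T − 37.2) = 0
1260 T = 54359
T = 54359 / 1260 = 43.1 °C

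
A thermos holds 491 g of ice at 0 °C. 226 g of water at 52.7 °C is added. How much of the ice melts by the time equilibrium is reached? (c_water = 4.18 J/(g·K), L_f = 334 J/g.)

m_melted ≈ 149 g

Heat available from the water dropping to 0 °C: 226×4.18×52.7 = 49785 J.
Fully melting the ice requires m_ice L_f = 491×334 = 163994 J.
Since 49785 < 163994 J, not all the ice melts; equilibrium is at 0 °C.
m_melt = 49785 / L_f = 149.1 g.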